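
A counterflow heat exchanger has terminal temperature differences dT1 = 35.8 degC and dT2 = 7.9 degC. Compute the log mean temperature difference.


LMTD = (dT1 - dT2) / ln(dT1/dT2)
= (35.8 - 7.9) / ln(35.8 / 7.9) = 27.9 / 1.51109 = 18.46

18.46 degC


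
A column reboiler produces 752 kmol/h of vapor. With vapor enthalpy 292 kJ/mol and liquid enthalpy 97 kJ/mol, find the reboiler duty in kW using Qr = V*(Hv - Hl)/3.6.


Qr = 752 * (292 - 97) / 3.6 = 752 * 195 / 3.6 = 40730

40730 kW


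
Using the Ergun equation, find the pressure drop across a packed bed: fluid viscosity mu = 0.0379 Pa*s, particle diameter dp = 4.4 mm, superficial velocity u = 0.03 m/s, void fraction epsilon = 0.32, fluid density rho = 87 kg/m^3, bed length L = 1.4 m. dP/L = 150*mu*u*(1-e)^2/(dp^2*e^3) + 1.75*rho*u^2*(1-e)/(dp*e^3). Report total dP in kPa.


dp = 4.4 mm = 0.0044 m
Viscous term = 150*0.0379*0.03*(1-0.32)^2 / (0.0044^2*0.32^3) = 124312
Inertial term = 1.75*87*0.03^2*(1-0.32) / (0.0044*0.32^3) = 646.258
dP/L = 124312 + 646.258 = 124958 Pa/m
dP = 124958 * 1.4 / 1000 = 174.9 kPa

174.9 kPa


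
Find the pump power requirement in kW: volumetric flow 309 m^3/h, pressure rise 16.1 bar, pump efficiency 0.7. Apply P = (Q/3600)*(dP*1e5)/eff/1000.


Q = 309 / 3600 = 0.0858333 m^3/s
P = 0.0858333 * (16.1 * 1e5) / 0.7 / 1000 = 197.4

197.4 kW


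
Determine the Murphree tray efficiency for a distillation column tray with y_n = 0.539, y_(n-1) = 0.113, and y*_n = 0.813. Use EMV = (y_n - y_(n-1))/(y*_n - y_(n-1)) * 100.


Murphree vapor efficiency: EMV = (y_n - y_(n-1)) / (y*_n - y_(n-1)) * 100
EMV = (0.539 - 0.113) / (0.813 - 0.113) * 100 = 0.426 / 0.7 * 100 = 60.86

60.86 %


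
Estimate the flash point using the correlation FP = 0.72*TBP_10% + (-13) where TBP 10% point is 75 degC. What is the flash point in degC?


FP = 0.72 * 75 + (-13) = 41

41 degC


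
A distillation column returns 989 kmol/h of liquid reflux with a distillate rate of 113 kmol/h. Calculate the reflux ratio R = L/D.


Reflux ratio definition: R = L / D (liquid returned / distillate withdrawn)
L = 989 kmol/h, D = 113 kmol/h
R = 989 / 113 = 8.752

8.752


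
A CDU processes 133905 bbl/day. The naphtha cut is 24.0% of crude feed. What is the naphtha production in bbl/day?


Crude throughput = 133905 bbl/day
Fraction yield = 24.0%
yield = throughput * fraction / 100
yield = 133905 * 24.0 / 100 = 32137.2

32137.2 bbl/day


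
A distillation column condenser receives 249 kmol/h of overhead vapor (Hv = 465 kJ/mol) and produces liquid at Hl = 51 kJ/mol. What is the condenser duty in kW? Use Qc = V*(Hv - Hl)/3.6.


Qc = 249 * (465 - 51) / 3.6 = 249 * 414 / 3.6 = 28640

28640 kW


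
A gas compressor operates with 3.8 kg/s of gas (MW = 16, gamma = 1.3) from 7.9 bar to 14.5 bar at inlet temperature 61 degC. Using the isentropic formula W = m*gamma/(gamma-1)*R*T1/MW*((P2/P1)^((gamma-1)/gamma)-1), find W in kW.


Isentropic work: W = m*(gamma/(gamma-1))*(R*T1/MW)*((P2/P1)^((gamma-1)/gamma) - 1)
T1 = 61 + 273.15 = 334.15 K
Pressure ratio = 14.5 / 7.9 = 1.83544
Exponent = (1.3 - 1)/1.3 = 0.230769
(P2/P1)^exp - 1 = 1.83544^0.230769 - 1 = 0.150438
W = 3.8 * 1.3 / 0.3 * 8.314 * 334.15 / 16 * 0.150438 = 430.1

430.1 kW


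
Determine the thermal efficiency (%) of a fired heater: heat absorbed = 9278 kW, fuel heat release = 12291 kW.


Furnace efficiency = Q_absorbed / Q_fuel * 100
= 9278 / 12291 * 100 = 75.49

75.49 %


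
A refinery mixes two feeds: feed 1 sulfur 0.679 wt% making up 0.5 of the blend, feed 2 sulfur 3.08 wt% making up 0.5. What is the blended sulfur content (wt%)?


Linear sulfur blending: S_blend = x1*S1 + x2*S2
Contribution 1: 0.5 * 0.679 = 0.3395 wt%
Contribution 2: 0.5 * 3.08 = 1.54 wt%
S_blend = 0.3395 + 1.54 = 1.8795

1.8795 wt%


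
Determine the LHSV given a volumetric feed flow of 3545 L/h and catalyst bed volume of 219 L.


LHSV = volumetric feed rate / catalyst volume
= 3545 L/h / 219 L
= 16.19 h^-1

16.19 h^-1


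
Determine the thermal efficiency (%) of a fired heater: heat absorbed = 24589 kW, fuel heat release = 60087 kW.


Furnace efficiency = Q_absorbed / Q_fuel * 100
= 24589 / 60087 * 100 = 40.92

40.92 %


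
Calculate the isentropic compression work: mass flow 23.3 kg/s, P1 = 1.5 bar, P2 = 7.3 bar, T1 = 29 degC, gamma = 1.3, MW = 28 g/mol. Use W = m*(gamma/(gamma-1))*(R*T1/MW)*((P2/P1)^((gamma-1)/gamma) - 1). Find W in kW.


Isentropic work: W = m*(gamma/(gamma-1))*(R*T1/MW)*((P2/P1)^((gamma-1)/gamma) - 1)
T1 = 29 + 273.15 = 302.15 K
Pressure ratio = 7.3 / 1.5 = 4.86667
Exponent = (1.3 - 1)/1.3 = 0.230769
(P2/P1)^exp - 1 = 4.86667^0.230769 - 1 = 0.440761
W = 23.3 * 1.3 / 0.3 * 8.314 * 302.15 / 28 * 0.440761 = 3993

3993 kW


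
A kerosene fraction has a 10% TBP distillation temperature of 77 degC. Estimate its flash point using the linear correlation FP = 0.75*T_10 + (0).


FP = 0.75 * 77 + (0) = 57.75

57.75 degC


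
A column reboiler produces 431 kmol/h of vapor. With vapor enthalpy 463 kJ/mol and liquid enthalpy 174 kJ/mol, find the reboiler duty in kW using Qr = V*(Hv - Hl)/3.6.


Qr = 431 * (463 - 174) / 3.6 = 431 * 289 / 3.6 = 34600

34600 kW


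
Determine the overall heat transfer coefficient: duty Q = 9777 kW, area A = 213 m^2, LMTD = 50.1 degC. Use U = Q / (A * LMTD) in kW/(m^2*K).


From Q = U*A*LMTD, U = Q / (A * LMTD)
U = 9777 / (213 * 50.1) = 9777 / 10671.3 = 0.9162

0.9162 kW/(m^2*K)


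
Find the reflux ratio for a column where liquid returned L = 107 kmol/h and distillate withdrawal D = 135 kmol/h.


Reflux ratio definition: R = L / D (liquid returned / distillate withdrawn)
L = 107 kmol/h, D = 135 kmol/h
R = 107 / 135 = 0.7926

0.7926


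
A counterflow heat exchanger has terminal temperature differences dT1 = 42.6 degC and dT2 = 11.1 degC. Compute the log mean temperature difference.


LMTD = (dT1 - dT2) / ln(dT1/dT2)
= (42.6 - 11.1) / ln(42.6 / 11.1) = 31.5 / 1.34491 = 23.42

23.42 degC


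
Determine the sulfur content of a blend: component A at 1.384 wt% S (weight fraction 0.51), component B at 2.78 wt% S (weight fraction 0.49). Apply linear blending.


Linear sulfur blending: S_blend = x1*S1 + x2*S2
Contribution 1: 0.51 * 1.384 = 0.70584 wt%
Contribution 2: 0.49 * 2.78 = 1.3622 wt%
S_blend = 0.70584 + 1.3622 = 2.06804

2.06804 wt%


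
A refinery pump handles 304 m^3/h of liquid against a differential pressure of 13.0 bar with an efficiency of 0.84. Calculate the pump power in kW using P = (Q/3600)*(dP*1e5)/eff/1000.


Q = 304 / 3600 = 0.0844444 m^3/s
P = 0.0844444 * (13.0 * 1e5) / 0.84 / 1000 = 130.7

130.7 kW


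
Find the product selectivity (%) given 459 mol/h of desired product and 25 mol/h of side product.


Selectivity = desired / (desired + undesired) * 100
Total products = 459 + 25 = 484 mol/h
S = 459 / 484 * 100
= 0.9483 * 100
= 94.83 %

94.83 %


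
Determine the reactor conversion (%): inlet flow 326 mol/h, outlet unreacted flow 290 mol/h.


X = (F_in - F_out) / F_in * 100
Moles reacted = 326 - 290 = 36
X = 36 / 326 * 100
= 0.1104 * 100
= 11.04 %

11.04 %


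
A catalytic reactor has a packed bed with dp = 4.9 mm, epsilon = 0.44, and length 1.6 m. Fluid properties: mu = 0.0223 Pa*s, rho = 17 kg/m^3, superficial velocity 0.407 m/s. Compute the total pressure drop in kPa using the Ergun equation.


dp = 4.9 mm = 0.0049 m
Viscous term = 150*0.0223*0.407*(1-0.44)^2 / (0.0049^2*0.44^3) = 208745
Inertial term = 1.75*17*0.407^2*(1-0.44) / (0.0049*0.44^3) = 6611.65
dP/L = 208745 + 6611.65 = 215357 Pa/m
dP = 215357 * 1.6 / 1000 = 344.6 kPa

344.6 kPa


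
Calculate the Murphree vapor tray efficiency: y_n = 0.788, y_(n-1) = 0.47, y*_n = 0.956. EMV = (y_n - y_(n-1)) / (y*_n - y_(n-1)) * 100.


Murphree vapor efficiency: EMV = (y_n - y_(n-1)) / (y*_n - y_(n-1)) * 100
EMV = (0.788 - 0.47) / (0.956 - 0.47) * 100 = 0.318 / 0.486 * 100 = 65.43

65.43 %


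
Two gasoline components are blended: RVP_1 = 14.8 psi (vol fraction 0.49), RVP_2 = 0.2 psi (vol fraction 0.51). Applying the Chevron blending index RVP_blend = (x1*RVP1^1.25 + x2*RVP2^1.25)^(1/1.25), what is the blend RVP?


Chevron index: RVP_blend = (sum xi*RVPi^1.25)^(1/1.25)
RVP^1.25 terms: 0.49 * 14.8^1.25 + 0.51 * 0.2^1.25 = 14.2923
RVP_blend = 14.2923^(1/1.25) = 8.396

8.396 psi


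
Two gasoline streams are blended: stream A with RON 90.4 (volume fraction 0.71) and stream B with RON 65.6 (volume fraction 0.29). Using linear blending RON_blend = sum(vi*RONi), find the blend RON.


Linear blending: RON_blend = sum(vi * RONi)
Contribution 1: 0.71 * 90.4 = 64.184
Contribution 2: 0.29 * 65.6 = 19.024
RON_blend = 64.184 + 19.024 = 83.208

83.208


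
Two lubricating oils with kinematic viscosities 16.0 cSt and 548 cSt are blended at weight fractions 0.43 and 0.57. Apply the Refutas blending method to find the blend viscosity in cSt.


Refutas method: VBN_i = 14.534*ln(ln(visc_i + 0.8)) + 10.975, blended linearly by mass fraction; since VBN is linear in VBI_i = ln(ln(visc_i + 0.8)) and the fractions sum to 1, blend VBI directly: visc = exp(exp(VBI_blend)) - 0.8
VBI_1 = ln(ln(16.0 + 0.8)) = 1.03723
VBI_2 = ln(ln(548 + 0.8)) = 1.84178
VBI_blend = 0.43 * 1.03723 + 0.57 * 1.84178 = 1.49582
visc_blend = exp(exp(1.49582)) - 0.8 = 85.95

85.95 cSt


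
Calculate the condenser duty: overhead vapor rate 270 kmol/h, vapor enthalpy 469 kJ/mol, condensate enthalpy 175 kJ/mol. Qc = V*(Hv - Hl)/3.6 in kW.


Qc = 270 * (469 - 175) / 3.6 = 270 * 294 / 3.6 = 22050

22050 kW


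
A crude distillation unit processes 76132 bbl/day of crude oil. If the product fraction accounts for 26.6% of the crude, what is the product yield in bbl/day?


Crude throughput = 76132 bbl/day
Fraction yield = 26.6%
yield = throughput * fraction / 100
yield = 76132 * 26.6 / 100 = 20251.112

20251.112 bbl/day


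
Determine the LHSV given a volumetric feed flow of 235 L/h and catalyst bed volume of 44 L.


LHSV = volumetric feed rate / catalyst volume
= 235 L/h / 44 L
= 5.341 h^-1

5.341 h^-1


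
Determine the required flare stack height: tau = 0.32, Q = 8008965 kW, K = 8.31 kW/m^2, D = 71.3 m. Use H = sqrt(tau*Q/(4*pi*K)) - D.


tau*Q/(4*pi*K) = 0.32 * 8008965 / (4 * pi * 8.31) = 24542.3
sqrt(24542.3) = 156.66
H = 156.66 - 71.3 = 85.36

85.36 m


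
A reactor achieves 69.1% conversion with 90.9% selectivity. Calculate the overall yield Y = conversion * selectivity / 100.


Overall yield = conversion (%) * selectivity (%) / 100
Conversion = 69.1%, Selectivity = 90.9%
Y = 69.1 * 90.9 / 100
= 62.8119 %

62.8119 %


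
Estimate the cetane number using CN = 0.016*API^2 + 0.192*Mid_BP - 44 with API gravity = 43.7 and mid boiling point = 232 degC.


CN = 0.016 * 43.7^2 + 0.192 * 232 - 44
CN = 30.55504 + 44.544 - 44 = 31.09904

31.09904


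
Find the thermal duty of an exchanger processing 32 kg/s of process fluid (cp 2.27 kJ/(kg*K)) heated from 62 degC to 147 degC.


Q = m_dot * cp * delta_T
delta_T = 147 - 62 = 85 K
Q = 32 * 2.27 * 85
= 72.64 * 85
= 6174.4 kW

6174.4 kW


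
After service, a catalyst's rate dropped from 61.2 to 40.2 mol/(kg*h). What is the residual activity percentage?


Activity (%) = (rate_used / rate_fresh) * 100
rate_used = 40.2, rate_fresh = 61.2
= (40.2 / 61.2) * 100
= 0.6569 * 100 = 65.69

65.69 %


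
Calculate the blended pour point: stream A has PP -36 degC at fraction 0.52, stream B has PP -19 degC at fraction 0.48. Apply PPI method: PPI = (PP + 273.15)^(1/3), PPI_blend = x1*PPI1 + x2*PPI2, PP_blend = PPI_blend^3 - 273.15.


PPI_1 = (-36 + 273.15)^(1/3) = 6.189768
PPI_2 = (-19 + 273.15)^(1/3) = 6.334272
PPI_blend = 0.52 * 6.189768 + 0.48 * 6.334272 = 6.25913
PP_blend = 6.25913^3 - 273.15 = 245.2121 - 273.15 = -27.94

-27.94 degC


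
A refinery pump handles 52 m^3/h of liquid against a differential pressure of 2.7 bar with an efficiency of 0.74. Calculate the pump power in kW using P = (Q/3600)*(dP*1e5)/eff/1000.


Q = 52 / 3600 = 0.0144444 m^3/s
P = 0.0144444 * (2.7 * 1e5) / 0.74 / 1000 = 5.270

5.270 kW


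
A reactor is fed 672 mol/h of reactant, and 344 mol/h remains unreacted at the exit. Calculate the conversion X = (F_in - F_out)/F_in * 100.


X = (F_in - F_out) / F_in * 100
Moles reacted = 672 - 344 = 328
X = 328 / 672 * 100
= 0.4881 * 100
= 48.81 %

48.81 %


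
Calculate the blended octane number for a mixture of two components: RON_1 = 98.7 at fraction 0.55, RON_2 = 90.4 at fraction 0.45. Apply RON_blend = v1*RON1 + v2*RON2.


Linear blending: RON_blend = sum(vi * RONi)
Contribution 1: 0.55 * 98.7 = 54.285
Contribution 2: 0.45 * 90.4 = 40.68
RON_blend = 54.285 + 40.68 = 94.965

94.965


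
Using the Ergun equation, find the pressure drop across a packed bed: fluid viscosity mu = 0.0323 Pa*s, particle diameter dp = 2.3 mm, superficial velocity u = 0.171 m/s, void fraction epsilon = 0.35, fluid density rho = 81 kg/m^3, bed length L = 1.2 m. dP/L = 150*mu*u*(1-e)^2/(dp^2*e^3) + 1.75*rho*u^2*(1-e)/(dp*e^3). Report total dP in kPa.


dp = 2.3 mm = 0.0023 m
Viscous term = 150*0.0323*0.171*(1-0.35)^2 / (0.0023^2*0.35^3) = 1543320
Inertial term = 1.75*81*0.171^2*(1-0.35) / (0.0023*0.35^3) = 27321
dP/L = 1543320 + 27321 = 1570640 Pa/m
dP = 1570640 * 1.2 / 1000 = 1885 kPa

1885 kPa


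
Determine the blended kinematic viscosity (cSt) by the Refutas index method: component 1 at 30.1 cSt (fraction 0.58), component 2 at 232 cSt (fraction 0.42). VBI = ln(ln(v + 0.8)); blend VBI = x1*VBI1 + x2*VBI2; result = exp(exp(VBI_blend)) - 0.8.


Refutas method: VBN_i = 14.534*ln(ln(visc_i + 0.8)) + 10.975, blended linearly by mass fraction; since VBN is linear in VBI_i = ln(ln(visc_i + 0.8)) and the fractions sum to 1, blend VBI directly: visc = exp(exp(VBI_blend)) - 0.8
VBI_1 = ln(ln(30.1 + 0.8)) = 1.23278
VBI_2 = ln(ln(232 + 0.8)) = 1.69565
VBI_blend = 0.58 * 1.23278 + 0.42 * 1.69565 = 1.42719
visc_blend = exp(exp(1.42719)) - 0.8 = 63.72

63.72 cSt


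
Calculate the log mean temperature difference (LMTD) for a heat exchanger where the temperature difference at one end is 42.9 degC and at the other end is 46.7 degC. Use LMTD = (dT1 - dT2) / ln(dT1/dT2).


LMTD = (dT1 - dT2) / ln(dT1/dT2)
= (42.9 - 46.7) / ln(42.9 / 46.7) = -3.8 / -0.0848723 = 44.77

44.77 degC


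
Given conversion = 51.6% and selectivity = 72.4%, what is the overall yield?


Overall yield = conversion (%) * selectivity (%) / 100
Conversion = 51.6%, Selectivity = 72.4%
Y = 51.6 * 72.4 / 100
= 37.3584 %

37.3584 %


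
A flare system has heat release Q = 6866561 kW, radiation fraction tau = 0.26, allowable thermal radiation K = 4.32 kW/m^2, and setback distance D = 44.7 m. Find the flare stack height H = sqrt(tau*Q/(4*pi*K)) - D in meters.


tau*Q/(4*pi*K) = 0.26 * 6866561 / (4 * pi * 4.32) = 32886.6
sqrt(32886.6) = 181.347
H = 181.347 - 44.7 = 136.6

136.6 m


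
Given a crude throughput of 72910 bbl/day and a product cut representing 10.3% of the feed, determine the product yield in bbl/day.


Crude throughput = 72910 bbl/day
Fraction yield = 10.3%
yield = throughput * fraction / 100
yield = 72910 * 10.3 / 100 = 7509.73

7509.73 bbl/day


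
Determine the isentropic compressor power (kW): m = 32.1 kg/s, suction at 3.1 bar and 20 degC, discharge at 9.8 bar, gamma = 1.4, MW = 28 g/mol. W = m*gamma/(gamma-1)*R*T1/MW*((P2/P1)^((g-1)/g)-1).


Isentropic work: W = m*(gamma/(gamma-1))*(R*T1/MW)*((P2/P1)^((gamma-1)/gamma) - 1)
T1 = 20 + 273.15 = 293.15 K
Pressure ratio = 9.8 / 3.1 = 3.16129
Exponent = (1.4 - 1)/1.4 = 0.285714
(P2/P1)^exp - 1 = 3.16129^0.285714 - 1 = 0.389371
W = 32.1 * 1.4 / 0.4 * 8.314 * 293.15 / 28 * 0.389371 = 3808

3808 kW


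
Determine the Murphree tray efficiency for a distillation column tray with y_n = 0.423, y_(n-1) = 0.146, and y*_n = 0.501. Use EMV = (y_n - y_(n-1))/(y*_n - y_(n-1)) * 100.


Murphree vapor efficiency: EMV = (y_n - y_(n-1)) / (y*_n - y_(n-1)) * 100
EMV = (0.423 - 0.146) / (0.501 - 0.146) * 100 = 0.277 / 0.355 * 100 = 78.03

78.03 %


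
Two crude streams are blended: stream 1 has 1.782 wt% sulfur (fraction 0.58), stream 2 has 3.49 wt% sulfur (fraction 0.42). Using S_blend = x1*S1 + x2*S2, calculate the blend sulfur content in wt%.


Linear sulfur blending: S_blend = x1*S1 + x2*S2
Contribution 1: 0.58 * 1.782 = 1.03356 wt%
Contribution 2: 0.42 * 3.49 = 1.4658 wt%
S_blend = 1.03356 + 1.4658 = 2.49936

2.49936 wt%


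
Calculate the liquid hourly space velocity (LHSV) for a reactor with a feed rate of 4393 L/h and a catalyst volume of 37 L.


LHSV = volumetric feed rate / catalyst volume
= 4393 L/h / 37 L
= 118.7 h^-1

118.7 h^-1


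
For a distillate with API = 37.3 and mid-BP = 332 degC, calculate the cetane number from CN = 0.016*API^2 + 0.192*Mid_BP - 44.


CN = 0.016 * 37.3^2 + 0.192 * 332 - 44
CN = 22.26064 + 63.744 - 44 = 42.00464

42.00464


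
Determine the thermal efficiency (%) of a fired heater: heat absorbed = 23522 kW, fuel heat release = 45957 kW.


Furnace efficiency = Q_absorbed / Q_fuel * 100
= 23522 / 45957 * 100 = 51.18

51.18 %


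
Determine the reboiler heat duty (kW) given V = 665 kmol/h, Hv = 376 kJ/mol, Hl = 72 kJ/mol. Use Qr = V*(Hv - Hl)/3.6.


Qr = 665 * (376 - 72) / 3.6 = 665 * 304 / 3.6 = 56160

56160 kW


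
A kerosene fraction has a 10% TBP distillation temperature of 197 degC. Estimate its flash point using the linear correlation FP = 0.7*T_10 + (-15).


FP = 0.7 * 197 + (-15) = 122.9

122.9 degC


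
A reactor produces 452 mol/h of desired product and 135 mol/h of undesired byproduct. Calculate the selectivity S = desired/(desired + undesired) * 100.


Selectivity = desired / (desired + undesired) * 100
Total products = 452 + 135 = 587 mol/h
S = 452 / 587 * 100
= 0.7700 * 100
= 77.00 %

77.00 %


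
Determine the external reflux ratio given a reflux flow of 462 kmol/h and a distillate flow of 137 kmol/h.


Reflux ratio definition: R = L / D (liquid returned / distillate withdrawn)
L = 462 kmol/h, D = 137 kmol/h
R = 462 / 137 = 3.372

3.372


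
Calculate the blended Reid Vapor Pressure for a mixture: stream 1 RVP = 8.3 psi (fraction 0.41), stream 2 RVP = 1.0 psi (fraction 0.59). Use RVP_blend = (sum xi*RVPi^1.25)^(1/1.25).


Chevron index: RVP_blend = (sum xi*RVPi^1.25)^(1/1.25)
RVP^1.25 terms: 0.41 * 8.3^1.25 + 0.59 * 1.0^1.25 = 6.36606
RVP_blend = 6.36606^(1/1.25) = 4.396

4.396 psi


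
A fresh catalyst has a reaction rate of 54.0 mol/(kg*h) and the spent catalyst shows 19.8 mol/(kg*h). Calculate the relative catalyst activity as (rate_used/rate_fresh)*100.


Activity (%) = (rate_used / rate_fresh) * 100
rate_used = 19.8, rate_fresh = 54.0
= (19.8 / 54.0) * 100
= 0.3667 * 100 = 36.67

36.67 %


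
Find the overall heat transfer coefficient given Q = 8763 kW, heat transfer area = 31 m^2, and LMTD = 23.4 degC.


From Q = U*A*LMTD, U = Q / (A * LMTD)
U = 8763 / (31 * 23.4) = 8763 / 725.4 = 12.08

12.08 kW/(m^2*K)


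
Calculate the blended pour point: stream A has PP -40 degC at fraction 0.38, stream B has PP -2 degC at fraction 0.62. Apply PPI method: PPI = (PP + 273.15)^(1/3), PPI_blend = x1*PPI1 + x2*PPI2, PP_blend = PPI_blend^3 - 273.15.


PPI_1 = (-40 + 273.15)^(1/3) = 6.15477
PPI_2 = (-2 + 273.15)^(1/3) = 6.472467
PPI_blend = 0.38 * 6.15477 + 0.62 * 6.472467 = 6.351742
PP_blend = 6.351742^3 - 273.15 = 256.2587 - 273.15 = -16.89

-16.89 degC


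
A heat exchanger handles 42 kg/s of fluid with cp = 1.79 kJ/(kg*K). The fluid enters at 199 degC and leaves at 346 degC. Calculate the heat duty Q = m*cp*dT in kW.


Q = m_dot * cp * delta_T
delta_T = 346 - 199 = 147 K
Q = 42 * 1.79 * 147
= 75.18 * 147
= 11051.46 kW

11051.46 kW


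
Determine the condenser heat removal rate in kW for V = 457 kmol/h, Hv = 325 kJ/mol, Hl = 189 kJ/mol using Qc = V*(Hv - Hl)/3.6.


Qc = 457 * (325 - 189) / 3.6 = 457 * 136 / 3.6 = 17260

17260 kW


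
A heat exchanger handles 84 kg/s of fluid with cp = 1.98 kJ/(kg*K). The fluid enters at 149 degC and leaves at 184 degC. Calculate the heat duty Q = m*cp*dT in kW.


Q = m_dot * cp * delta_T
delta_T = 184 - 149 = 35 K
Q = 84 * 1.98 * 35
= 166.32 * 35
= 5821.2 kW

5821.2 kW


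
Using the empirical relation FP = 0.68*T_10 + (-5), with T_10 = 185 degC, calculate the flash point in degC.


FP = 0.68 * 185 + (-5) = 120.8

120.8 degC


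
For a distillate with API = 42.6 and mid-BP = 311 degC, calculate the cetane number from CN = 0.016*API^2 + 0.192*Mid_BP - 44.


CN = 0.016 * 42.6^2 + 0.192 * 311 - 44
CN = 29.03616 + 59.712 - 44 = 44.74816

44.74816


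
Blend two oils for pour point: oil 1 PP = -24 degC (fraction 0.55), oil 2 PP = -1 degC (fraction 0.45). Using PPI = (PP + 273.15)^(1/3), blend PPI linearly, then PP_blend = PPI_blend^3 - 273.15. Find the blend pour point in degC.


PPI_1 = (-24 + 273.15)^(1/3) = 6.292458
PPI_2 = (-1 + 273.15)^(1/3) = 6.480414
PPI_blend = 0.55 * 6.292458 + 0.45 * 6.480414 = 6.377038
PP_blend = 6.377038^3 - 273.15 = 259.3325 - 273.15 = -13.82

-13.82 degC


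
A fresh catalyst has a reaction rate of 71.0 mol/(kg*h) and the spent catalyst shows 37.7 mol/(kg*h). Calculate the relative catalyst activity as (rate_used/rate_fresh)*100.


Activity (%) = (rate_used / rate_fresh) * 100
rate_used = 37.7, rate_fresh = 71.0
= (37.7 / 71.0) * 100
= 0.5310 * 100 = 53.10

53.10 %


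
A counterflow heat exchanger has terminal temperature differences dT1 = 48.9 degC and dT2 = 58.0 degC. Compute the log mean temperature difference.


LMTD = (dT1 - dT2) / ln(dT1/dT2)
= (48.9 - 58.0) / ln(48.9 / 58.0) = -9.1 / -0.170666 = 53.32

53.32 degC


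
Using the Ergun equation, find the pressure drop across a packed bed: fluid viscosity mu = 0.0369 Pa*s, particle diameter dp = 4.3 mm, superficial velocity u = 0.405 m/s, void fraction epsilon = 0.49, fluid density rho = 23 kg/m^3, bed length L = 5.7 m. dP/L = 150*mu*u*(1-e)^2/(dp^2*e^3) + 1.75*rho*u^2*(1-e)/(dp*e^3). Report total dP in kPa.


dp = 4.3 mm = 0.0043 m
Viscous term = 150*0.0369*0.405*(1-0.49)^2 / (0.0043^2*0.49^3) = 268033
Inertial term = 1.75*23*0.405^2*(1-0.49) / (0.0043*0.49^3) = 6655.63
dP/L = 268033 + 6655.63 = 274689 Pa/m
dP = 274689 * 5.7 / 1000 = 1566 kPa

1566 kPa


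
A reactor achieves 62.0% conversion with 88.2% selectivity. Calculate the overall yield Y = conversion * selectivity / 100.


Overall yield = conversion (%) * selectivity (%) / 100
Conversion = 62.0%, Selectivity = 88.2%
Y = 62.0 * 88.2 / 100
= 54.684 %

54.684 %


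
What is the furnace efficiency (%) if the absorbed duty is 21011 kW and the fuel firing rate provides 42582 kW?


Furnace efficiency = Q_absorbed / Q_fuel * 100
= 21011 / 42582 * 100 = 49.34

49.34 %


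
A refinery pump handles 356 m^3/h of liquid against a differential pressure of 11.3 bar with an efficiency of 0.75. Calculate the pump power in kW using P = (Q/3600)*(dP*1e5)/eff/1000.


Q = 356 / 3600 = 0.0988889 m^3/s
P = 0.0988889 * (11.3 * 1e5) / 0.75 / 1000 = 149.0

149.0 kW


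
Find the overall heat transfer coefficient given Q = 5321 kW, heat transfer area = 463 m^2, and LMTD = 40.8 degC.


From Q = U*A*LMTD, U = Q / (A * LMTD)
U = 5321 / (463 * 40.8) = 5321 / 18890.4 = 0.2817

0.2817 kW/(m^2*K)


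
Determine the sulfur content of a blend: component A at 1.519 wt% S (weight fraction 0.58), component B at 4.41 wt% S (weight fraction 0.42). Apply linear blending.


Linear sulfur blending: S_blend = x1*S1 + x2*S2
Contribution 1: 0.58 * 1.519 = 0.88102 wt%
Contribution 2: 0.42 * 4.41 = 1.8522 wt%
S_blend = 0.88102 + 1.8522 = 2.73322

2.73322 wt%


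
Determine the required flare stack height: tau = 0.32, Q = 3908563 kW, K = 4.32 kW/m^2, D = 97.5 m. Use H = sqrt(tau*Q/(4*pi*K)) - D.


tau*Q/(4*pi*K) = 0.32 * 3908563 / (4 * pi * 4.32) = 23039.5
sqrt(23039.5) = 151.788
H = 151.788 - 97.5 = 54.29

54.29 m


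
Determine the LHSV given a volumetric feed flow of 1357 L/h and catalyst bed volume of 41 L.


LHSV = volumetric feed rate / catalyst volume
= 1357 L/h / 41 L
= 33.10 h^-1

33.10 h^-1


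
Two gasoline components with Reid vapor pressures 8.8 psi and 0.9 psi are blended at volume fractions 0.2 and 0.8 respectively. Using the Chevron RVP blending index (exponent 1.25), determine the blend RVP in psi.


Chevron index: RVP_blend = (sum xi*RVPi^1.25)^(1/1.25)
RVP^1.25 terms: 0.2 * 8.8^1.25 + 0.8 * 0.9^1.25 = 3.73261
RVP_blend = 3.73261^(1/1.25) = 2.868

2.868 psi


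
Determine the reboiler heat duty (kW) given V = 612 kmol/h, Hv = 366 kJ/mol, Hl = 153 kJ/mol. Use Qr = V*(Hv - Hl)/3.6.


Qr = 612 * (366 - 153) / 3.6 = 612 * 213 / 3.6 = 36210

36210 kW


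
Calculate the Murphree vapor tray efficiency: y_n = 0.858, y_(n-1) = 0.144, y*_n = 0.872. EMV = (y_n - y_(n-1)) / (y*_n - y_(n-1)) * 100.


Murphree vapor efficiency: EMV = (y_n - y_(n-1)) / (y*_n - y_(n-1)) * 100
EMV = (0.858 - 0.144) / (0.872 - 0.144) * 100 = 0.714 / 0.728 * 100 = 98.08

98.08 %


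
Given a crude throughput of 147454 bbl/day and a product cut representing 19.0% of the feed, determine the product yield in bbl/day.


Crude throughput = 147454 bbl/day
Fraction yield = 19.0%
yield = throughput * fraction / 100
yield = 147454 * 19.0 / 100 = 28016.26

28016.26 bbl/day


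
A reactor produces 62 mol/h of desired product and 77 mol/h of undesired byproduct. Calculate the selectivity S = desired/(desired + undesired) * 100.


Selectivity = desired / (desired + undesired) * 100
Total products = 62 + 77 = 139 mol/h
S = 62 / 139 * 100
= 0.4460 * 100
= 44.60 %

44.60 %


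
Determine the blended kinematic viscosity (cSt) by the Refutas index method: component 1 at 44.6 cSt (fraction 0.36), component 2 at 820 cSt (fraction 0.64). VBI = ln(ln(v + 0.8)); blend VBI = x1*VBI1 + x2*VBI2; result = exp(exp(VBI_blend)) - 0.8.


Refutas method: VBN_i = 14.534*ln(ln(visc_i + 0.8)) + 10.975, blended linearly by mass fraction; since VBN is linear in VBI_i = ln(ln(visc_i + 0.8)) and the fractions sum to 1, blend VBI directly: visc = exp(exp(VBI_blend)) - 0.8
VBI_1 = ln(ln(44.6 + 0.8)) = 1.33907
VBI_2 = ln(ln(820 + 0.8)) = 1.90364
VBI_blend = 0.36 * 1.33907 + 0.64 * 1.90364 = 1.70039
visc_blend = exp(exp(1.70039)) - 0.8 = 238.1

238.1 cSt


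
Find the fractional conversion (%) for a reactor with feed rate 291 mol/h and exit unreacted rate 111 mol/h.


X = (F_in - F_out) / F_in * 100
Moles reacted = 291 - 111 = 180
X = 180 / 291 * 100
= 0.6186 * 100
= 61.86 %

61.86 %


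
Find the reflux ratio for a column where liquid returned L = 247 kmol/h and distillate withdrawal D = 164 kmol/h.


Reflux ratio definition: R = L / D (liquid returned / distillate withdrawn)
L = 247 kmol/h, D = 164 kmol/h
R = 247 / 164 = 1.506

1.506


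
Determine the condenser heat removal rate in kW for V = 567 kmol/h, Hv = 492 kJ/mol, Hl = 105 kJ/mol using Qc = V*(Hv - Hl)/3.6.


Qc = 567 * (492 - 105) / 3.6 = 567 * 387 / 3.6 = 60950

60950 kW


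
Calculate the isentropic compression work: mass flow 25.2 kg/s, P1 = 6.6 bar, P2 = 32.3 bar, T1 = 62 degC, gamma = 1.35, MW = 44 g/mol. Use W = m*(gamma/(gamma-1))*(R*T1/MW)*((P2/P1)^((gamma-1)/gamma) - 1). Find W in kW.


Isentropic work: W = m*(gamma/(gamma-1))*(R*T1/MW)*((P2/P1)^((gamma-1)/gamma) - 1)
T1 = 62 + 273.15 = 335.15 K
Pressure ratio = 32.3 / 6.6 = 4.89394
Exponent = (1.35 - 1)/1.35 = 0.259259
(P2/P1)^exp - 1 = 4.89394^0.259259 - 1 = 0.509386
W = 25.2 * 1.35 / 0.35 * 8.314 * 335.15 / 44 * 0.509386 = 3136

3136 kW


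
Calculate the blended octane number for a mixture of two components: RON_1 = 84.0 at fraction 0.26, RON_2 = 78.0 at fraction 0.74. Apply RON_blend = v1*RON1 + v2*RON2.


Linear blending: RON_blend = sum(vi * RONi)
Contribution 1: 0.26 * 84.0 = 21.84
Contribution 2: 0.74 * 78.0 = 57.72
RON_blend = 21.84 + 57.72 = 79.56

79.56


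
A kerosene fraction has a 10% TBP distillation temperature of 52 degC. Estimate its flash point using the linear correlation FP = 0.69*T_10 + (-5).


FP = 0.69 * 52 + (-5) = 30.88

30.88 degC


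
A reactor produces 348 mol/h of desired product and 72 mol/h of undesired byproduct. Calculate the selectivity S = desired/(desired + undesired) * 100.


Selectivity = desired / (desired + undesired) * 100
Total products = 348 + 72 = 420 mol/h
S = 348 / 420 * 100
= 0.8286 * 100
= 82.86 %

82.86 %


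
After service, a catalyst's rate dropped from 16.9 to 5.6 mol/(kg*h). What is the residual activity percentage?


Activity (%) = (rate_used / rate_fresh) * 100
rate_used = 5.6, rate_fresh = 16.9
= (5.6 / 16.9) * 100
= 0.3314 * 100 = 33.14

33.14 %


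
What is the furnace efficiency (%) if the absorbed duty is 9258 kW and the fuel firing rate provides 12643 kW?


Furnace efficiency = Q_absorbed / Q_fuel * 100
= 9258 / 12643 * 100 = 73.23

73.23 %


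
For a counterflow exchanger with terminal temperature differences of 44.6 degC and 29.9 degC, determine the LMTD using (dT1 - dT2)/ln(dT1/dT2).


LMTD = (dT1 - dT2) / ln(dT1/dT2)
= (44.6 - 29.9) / ln(44.6 / 29.9) = 14.7 / 0.399875 = 36.76

36.76 degC


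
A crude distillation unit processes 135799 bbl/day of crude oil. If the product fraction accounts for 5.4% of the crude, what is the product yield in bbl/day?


Crude throughput = 135799 bbl/day
Fraction yield = 5.4%
yield = throughput * fraction / 100
yield = 135799 * 5.4 / 100 = 7333.146

7333.146 bbl/day


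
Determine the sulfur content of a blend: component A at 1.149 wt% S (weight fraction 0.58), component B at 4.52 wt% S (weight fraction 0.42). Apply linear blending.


Linear sulfur blending: S_blend = x1*S1 + x2*S2
Contribution 1: 0.58 * 1.149 = 0.66642 wt%
Contribution 2: 0.42 * 4.52 = 1.8984 wt%
S_blend = 0.66642 + 1.8984 = 2.56482

2.56482 wt%


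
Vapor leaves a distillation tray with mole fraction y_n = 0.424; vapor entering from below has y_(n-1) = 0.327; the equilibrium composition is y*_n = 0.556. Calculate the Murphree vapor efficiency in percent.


Murphree vapor efficiency: EMV = (y_n - y_(n-1)) / (y*_n - y_(n-1)) * 100
EMV = (0.424 - 0.327) / (0.556 - 0.327) * 100 = 0.097 / 0.229 * 100 = 42.36

42.36 %


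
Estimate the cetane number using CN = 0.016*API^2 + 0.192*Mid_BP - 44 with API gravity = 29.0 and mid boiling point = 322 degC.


CN = 0.016 * 29.0^2 + 0.192 * 322 - 44
CN = 13.456 + 61.824 - 44 = 31.28

31.28


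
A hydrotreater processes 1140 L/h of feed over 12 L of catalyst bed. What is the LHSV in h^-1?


LHSV = volumetric feed rate / catalyst volume
= 1140 L/h / 12 L
= 95.00 h^-1

95.00 h^-1


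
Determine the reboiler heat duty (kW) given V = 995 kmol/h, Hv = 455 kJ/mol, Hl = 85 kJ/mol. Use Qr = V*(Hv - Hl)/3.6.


Qr = 995 * (455 - 85) / 3.6 = 995 * 370 / 3.6 = 102300

102300 kW


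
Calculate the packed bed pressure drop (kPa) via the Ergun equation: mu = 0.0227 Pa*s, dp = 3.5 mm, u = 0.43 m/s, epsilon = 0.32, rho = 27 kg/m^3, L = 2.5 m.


dp = 3.5 mm = 0.0035 m
Viscous term = 150*0.0227*0.43*(1-0.32)^2 / (0.0035^2*0.32^3) = 1686620
Inertial term = 1.75*27*0.43^2*(1-0.32) / (0.0035*0.32^3) = 51800
dP/L = 1686620 + 51800 = 1738420 Pa/m
dP = 1738420 * 2.5 / 1000 = 4346 kPa

4346 kPa


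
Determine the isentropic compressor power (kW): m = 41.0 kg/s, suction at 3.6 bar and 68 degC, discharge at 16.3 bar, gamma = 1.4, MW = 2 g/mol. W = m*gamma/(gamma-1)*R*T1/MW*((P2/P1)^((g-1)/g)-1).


Isentropic work: W = m*(gamma/(gamma-1))*(R*T1/MW)*((P2/P1)^((gamma-1)/gamma) - 1)
T1 = 68 + 273.15 = 341.15 K
Pressure ratio = 16.3 / 3.6 = 4.52778
Exponent = (1.4 - 1)/1.4 = 0.285714
(P2/P1)^exp - 1 = 4.52778^0.285714 - 1 = 0.539556
W = 41.0 * 1.4 / 0.4 * 8.314 * 341.15 / 2 * 0.539556 = 109800

109800 kW


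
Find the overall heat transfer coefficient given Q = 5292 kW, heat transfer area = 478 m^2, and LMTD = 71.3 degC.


From Q = U*A*LMTD, U = Q / (A * LMTD)
U = 5292 / (478 * 71.3) = 5292 / 34081.4 = 0.1553

0.1553 kW/(m^2*K)


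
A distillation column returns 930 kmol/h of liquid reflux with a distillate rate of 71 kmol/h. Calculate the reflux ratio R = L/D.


Reflux ratio definition: R = L / D (liquid returned / distillate withdrawn)
L = 930 kmol/h, D = 71 kmol/h
R = 930 / 71 = 13.10

13.10


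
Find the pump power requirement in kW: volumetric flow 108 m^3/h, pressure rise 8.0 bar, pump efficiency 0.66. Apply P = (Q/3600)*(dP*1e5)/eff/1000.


Q = 108 / 3600 = 0.03 m^3/s
P = 0.03 * (8.0 * 1e5) / 0.66 / 1000 = 36.36

36.36 kW


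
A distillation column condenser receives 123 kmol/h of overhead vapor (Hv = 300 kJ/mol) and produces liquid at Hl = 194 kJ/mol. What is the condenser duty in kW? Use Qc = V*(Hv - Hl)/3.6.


Qc = 123 * (300 - 194) / 3.6 = 123 * 106 / 3.6 = 3622

3622 kW


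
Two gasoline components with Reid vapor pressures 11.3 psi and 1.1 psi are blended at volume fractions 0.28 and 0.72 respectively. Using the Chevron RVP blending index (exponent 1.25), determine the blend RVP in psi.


Chevron index: RVP_blend = (sum xi*RVPi^1.25)^(1/1.25)
RVP^1.25 terms: 0.28 * 11.3^1.25 + 0.72 * 1.1^1.25 = 6.61214
RVP_blend = 6.61214^(1/1.25) = 4.532

4.532 psi


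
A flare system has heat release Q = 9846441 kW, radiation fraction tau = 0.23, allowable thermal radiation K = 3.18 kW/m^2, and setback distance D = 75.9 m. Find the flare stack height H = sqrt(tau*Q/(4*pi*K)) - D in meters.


tau*Q/(4*pi*K) = 0.23 * 9846441 / (4 * pi * 3.18) = 56672.2
sqrt(56672.2) = 238.059
H = 238.059 - 75.9 = 162.2

162.2 m


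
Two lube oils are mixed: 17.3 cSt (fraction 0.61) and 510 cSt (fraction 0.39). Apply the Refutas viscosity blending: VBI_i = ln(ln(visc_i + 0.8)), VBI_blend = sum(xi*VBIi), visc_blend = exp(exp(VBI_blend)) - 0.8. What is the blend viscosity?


Refutas method: VBN_i = 14.534*ln(ln(visc_i + 0.8)) + 10.975, blended linearly by mass fraction; since VBN is linear in VBI_i = ln(ln(visc_i + 0.8)) and the fractions sum to 1, blend VBI directly: visc = exp(exp(VBI_blend)) - 0.8
VBI_1 = ln(ln(17.3 + 0.8)) = 1.0633
VBI_2 = ln(ln(510 + 0.8)) = 1.83034
VBI_blend = 0.61 * 1.0633 + 0.39 * 1.83034 = 1.36245
visc_blend = exp(exp(1.36245)) - 0.8 = 48.89

48.89 cSt


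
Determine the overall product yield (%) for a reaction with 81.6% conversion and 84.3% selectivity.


Overall yield = conversion (%) * selectivity (%) / 100
Conversion = 81.6%, Selectivity = 84.3%
Y = 81.6 * 84.3 / 100
= 68.7888 %

68.7888 %


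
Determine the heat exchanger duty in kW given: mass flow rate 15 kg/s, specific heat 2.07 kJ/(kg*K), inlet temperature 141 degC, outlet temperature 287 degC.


Q = m_dot * cp * delta_T
delta_T = 287 - 141 = 146 K
Q = 15 * 2.07 * 146
= 31.05 * 146
= 4533.3 kW

4533.3 kW


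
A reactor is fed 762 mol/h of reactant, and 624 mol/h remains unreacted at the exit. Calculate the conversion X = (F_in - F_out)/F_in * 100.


X = (F_in - F_out) / F_in * 100
Moles reacted = 762 - 624 = 138
X = 138 / 762 * 100
= 0.1811 * 100
= 18.11 %

18.11 %


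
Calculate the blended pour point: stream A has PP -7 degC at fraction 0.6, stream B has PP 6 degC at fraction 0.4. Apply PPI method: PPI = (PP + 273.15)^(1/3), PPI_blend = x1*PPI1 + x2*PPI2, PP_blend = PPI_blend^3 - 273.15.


PPI_1 = (-7 + 273.15)^(1/3) = 6.432436
PPI_2 = (6 + 273.15)^(1/3) = 6.535506
PPI_blend = 0.6 * 6.432436 + 0.4 * 6.535506 = 6.473664
PP_blend = 6.473664^3 - 273.15 = 271.3004 - 273.15 = -1.85

-1.85 degC


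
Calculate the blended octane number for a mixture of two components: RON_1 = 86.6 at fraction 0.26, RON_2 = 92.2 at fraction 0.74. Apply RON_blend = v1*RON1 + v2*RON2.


Linear blending: RON_blend = sum(vi * RONi)
Contribution 1: 0.26 * 86.6 = 22.516
Contribution 2: 0.74 * 92.2 = 68.228
RON_blend = 22.516 + 68.228 = 90.744

90.744


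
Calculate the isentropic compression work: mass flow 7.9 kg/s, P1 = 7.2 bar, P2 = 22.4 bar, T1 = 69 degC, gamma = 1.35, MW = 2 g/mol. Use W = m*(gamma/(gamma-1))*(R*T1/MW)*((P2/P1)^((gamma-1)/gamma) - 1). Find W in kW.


Isentropic work: W = m*(gamma/(gamma-1))*(R*T1/MW)*((P2/P1)^((gamma-1)/gamma) - 1)
T1 = 69 + 273.15 = 342.15 K
Pressure ratio = 22.4 / 7.2 = 3.11111
Exponent = (1.35 - 1)/1.35 = 0.259259
(P2/P1)^exp - 1 = 3.11111^0.259259 - 1 = 0.342124
W = 7.9 * 1.35 / 0.35 * 8.314 * 342.15 / 2 * 0.342124 = 14830

14830 kW


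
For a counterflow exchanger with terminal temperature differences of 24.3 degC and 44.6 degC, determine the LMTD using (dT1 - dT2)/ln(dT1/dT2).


LMTD = (dT1 - dT2) / ln(dT1/dT2)
= (24.3 - 44.6) / ln(24.3 / 44.6) = -20.3 / -0.607258 = 33.43

33.43 degC


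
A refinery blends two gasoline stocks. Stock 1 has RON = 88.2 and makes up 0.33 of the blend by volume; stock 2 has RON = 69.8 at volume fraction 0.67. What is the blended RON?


Linear blending: RON_blend = sum(vi * RONi)
Contribution 1: 0.33 * 88.2 = 29.106
Contribution 2: 0.67 * 69.8 = 46.766
RON_blend = 29.106 + 46.766 = 75.872

75.872


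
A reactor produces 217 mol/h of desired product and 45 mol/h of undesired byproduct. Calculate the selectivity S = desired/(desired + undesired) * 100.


Selectivity = desired / (desired + undesired) * 100
Total products = 217 + 45 = 262 mol/h
S = 217 / 262 * 100
= 0.8282 * 100
= 82.82 %

82.82 %


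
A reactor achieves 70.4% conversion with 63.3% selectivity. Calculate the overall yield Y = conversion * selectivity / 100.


Overall yield = conversion (%) * selectivity (%) / 100
Conversion = 70.4%, Selectivity = 63.3%
Y = 70.4 * 63.3 / 100
= 44.5632 %

44.5632 %


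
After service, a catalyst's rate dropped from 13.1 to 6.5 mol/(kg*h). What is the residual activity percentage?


Activity (%) = (rate_used / rate_fresh) * 100
rate_used = 6.5, rate_fresh = 13.1
= (6.5 / 13.1) * 100
= 0.4962 * 100 = 49.62

49.62 %


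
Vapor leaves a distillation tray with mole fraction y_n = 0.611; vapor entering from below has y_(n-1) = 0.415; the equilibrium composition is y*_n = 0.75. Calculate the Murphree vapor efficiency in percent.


Murphree vapor efficiency: EMV = (y_n - y_(n-1)) / (y*_n - y_(n-1)) * 100
EMV = (0.611 - 0.415) / (0.75 - 0.415) * 100 = 0.196 / 0.335 * 100 = 58.51

58.51 %


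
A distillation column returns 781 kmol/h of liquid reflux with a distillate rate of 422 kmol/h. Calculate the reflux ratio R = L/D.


Reflux ratio definition: R = L / D (liquid returned / distillate withdrawn)
L = 781 kmol/h, D = 422 kmol/h
R = 781 / 422 = 1.851

1.851


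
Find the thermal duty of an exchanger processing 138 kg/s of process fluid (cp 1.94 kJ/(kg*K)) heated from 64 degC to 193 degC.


Q = m_dot * cp * delta_T
delta_T = 193 - 64 = 129 K
Q = 138 * 1.94 * 129
= 267.72 * 129
= 34535.88 kW

34535.88 kW


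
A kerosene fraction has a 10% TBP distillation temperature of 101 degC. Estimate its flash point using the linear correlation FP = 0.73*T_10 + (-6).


FP = 0.73 * 101 + (-6) = 67.73

67.73 degC


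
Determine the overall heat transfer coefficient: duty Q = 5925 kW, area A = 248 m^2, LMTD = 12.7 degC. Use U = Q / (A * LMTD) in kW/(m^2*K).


From Q = U*A*LMTD, U = Q / (A * LMTD)
U = 5925 / (248 * 12.7) = 5925 / 3149.6 = 1.881

1.881 kW/(m^2*K)


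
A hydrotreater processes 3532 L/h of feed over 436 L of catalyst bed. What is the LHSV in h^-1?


LHSV = volumetric feed rate / catalyst volume
= 3532 L/h / 436 L
= 8.101 h^-1

8.101 h^-1


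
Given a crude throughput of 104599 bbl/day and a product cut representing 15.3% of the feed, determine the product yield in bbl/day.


Crude throughput = 104599 bbl/day
Fraction yield = 15.3%
yield = throughput * fraction / 100
yield = 104599 * 15.3 / 100 = 16003.647

16003.647 bbl/day


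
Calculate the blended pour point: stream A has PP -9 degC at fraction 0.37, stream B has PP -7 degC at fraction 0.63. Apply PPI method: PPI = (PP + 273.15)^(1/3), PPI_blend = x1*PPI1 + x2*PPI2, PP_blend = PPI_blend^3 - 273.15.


PPI_1 = (-9 + 273.15)^(1/3) = 6.416283
PPI_2 = (-7 + 273.15)^(1/3) = 6.432436
PPI_blend = 0.37 * 6.416283 + 0.63 * 6.432436 = 6.426459
PP_blend = 6.426459^3 - 273.15 = 265.4087 - 273.15 = -7.74

-7.74 degC


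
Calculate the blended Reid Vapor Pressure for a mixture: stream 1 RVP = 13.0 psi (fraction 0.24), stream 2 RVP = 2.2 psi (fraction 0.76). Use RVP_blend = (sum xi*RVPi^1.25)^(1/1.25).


Chevron index: RVP_blend = (sum xi*RVPi^1.25)^(1/1.25)
RVP^1.25 terms: 0.24 * 13.0^1.25 + 0.76 * 2.2^1.25 = 7.96065
RVP_blend = 7.96065^(1/1.25) = 5.257

5.257 psi
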